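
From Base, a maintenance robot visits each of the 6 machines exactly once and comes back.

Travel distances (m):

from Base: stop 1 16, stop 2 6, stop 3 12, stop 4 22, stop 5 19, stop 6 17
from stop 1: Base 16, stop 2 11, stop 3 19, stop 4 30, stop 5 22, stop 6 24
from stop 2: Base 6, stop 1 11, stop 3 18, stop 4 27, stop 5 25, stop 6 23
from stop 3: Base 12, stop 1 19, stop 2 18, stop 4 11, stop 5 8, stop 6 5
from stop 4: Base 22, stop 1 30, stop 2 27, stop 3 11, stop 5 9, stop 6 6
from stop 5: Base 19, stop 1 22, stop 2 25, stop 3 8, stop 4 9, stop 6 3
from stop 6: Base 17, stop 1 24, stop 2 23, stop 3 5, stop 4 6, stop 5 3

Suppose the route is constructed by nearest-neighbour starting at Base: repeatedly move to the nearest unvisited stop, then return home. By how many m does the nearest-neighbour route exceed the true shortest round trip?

Excess over optimum: 4 m.

Base: stop 2=6, stop 3=12, stop 1=16, stop 6=17, stop 5=19, stop 4=22 ⇒ stop 2
stop 2: stop 1=11, stop 3=18, stop 6=23, stop 5=25, stop 4=27 ⇒ stop 1
stop 1: stop 3=19, stop 5=22, stop 6=24, stop 4=30 ⇒ stop 3
stop 3: stop 6=5, stop 5=8, stop 4=11 ⇒ stop 6
stop 6: stop 5=3, stop 4=6 ⇒ stop 5
stop 5: stop 4=9 ⇒ stop 4
NN route Base → stop 2 → stop 1 → stop 3 → stop 6 → stop 5 → stop 4 → Base costs 75.
Optimal: Base → stop 2 → stop 1 → stop 5 → stop 4 → stop 6 → stop 3 → Base costs 71 (by enumerating all 360 distinct tours).
Excess = 75 − 71 = 4.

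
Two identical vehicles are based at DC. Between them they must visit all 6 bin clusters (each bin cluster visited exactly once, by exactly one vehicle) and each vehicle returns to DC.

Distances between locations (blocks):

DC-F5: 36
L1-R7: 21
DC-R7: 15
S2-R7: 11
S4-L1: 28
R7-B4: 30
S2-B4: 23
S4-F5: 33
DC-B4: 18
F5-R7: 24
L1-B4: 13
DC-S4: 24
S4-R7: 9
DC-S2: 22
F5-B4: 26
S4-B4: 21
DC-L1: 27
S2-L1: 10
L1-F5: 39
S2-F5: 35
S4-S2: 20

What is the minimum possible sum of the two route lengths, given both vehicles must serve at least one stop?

There are 2^5 − 1 = 31 ways to divide the 6 stops into two non-empty groups. For each, the best each vehicle can do is its own shortest tour through its group:
  {S4} + {S2, L1, F5, R7, B4}: 48 + 110 = 158
  {S2} + {S4, L1, F5, R7, B4}: 44 + 123 = 167
  {S4, S2} + {L1, F5, R7, B4}: 66 + 105 = 171
  {L1} + {S4, S2, F5, R7, B4}: 54 + 119 = 173
  {S4, L1} + {S2, F5, R7, B4}: 79 + 101 = 180
  {S2, L1} + {S4, F5, R7, B4}: 59 + 101 = 160
  … (31 splits in total)
  {S4, R7} + {S2, L1, F5, B4}: 48 + 107 = 155  ← best
Best: vehicle 1 DC → S4 → R7 → DC = 48; vehicle 2 DC → S2 → L1 → B4 → F5 → DC = 107; combined 155.

155 blocks — the smallest possible combined total.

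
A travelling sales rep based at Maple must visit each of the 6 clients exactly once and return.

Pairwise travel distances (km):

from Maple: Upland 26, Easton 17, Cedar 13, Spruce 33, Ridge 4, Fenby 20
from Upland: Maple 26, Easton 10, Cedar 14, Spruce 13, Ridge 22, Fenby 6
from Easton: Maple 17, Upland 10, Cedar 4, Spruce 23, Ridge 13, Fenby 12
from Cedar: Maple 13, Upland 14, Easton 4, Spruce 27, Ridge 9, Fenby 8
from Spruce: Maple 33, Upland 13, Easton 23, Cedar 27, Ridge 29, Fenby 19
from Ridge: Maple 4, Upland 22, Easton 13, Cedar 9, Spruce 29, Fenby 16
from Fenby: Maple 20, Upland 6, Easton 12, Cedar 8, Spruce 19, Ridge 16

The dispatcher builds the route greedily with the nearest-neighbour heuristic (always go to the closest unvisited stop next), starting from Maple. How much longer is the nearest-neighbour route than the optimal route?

From Maple: Ridge=4, Cedar=13, Easton=17, Fenby=20, Upland=26, Spruce=33 → choose Ridge (4).
From Ridge: Cedar=9, Easton=13, Fenby=16, Upland=22, Spruce=29 → choose Cedar (9).
From Cedar: Easton=4, Fenby=8, Upland=14, Spruce=27 → choose Easton (4).
From Easton: Upland=10, Fenby=12, Spruce=23 → choose Upland (10).
From Upland: Fenby=6, Spruce=13 → choose Fenby (6).
From Fenby: Spruce=19 → choose Spruce (19).
NN route Maple → Ridge → Cedar → Easton → Upland → Fenby → Spruce → Maple costs 85.
Optimal: Maple → Cedar → Easton → Upland → Spruce → Fenby → Ridge → Maple costs 79 (by enumerating all 360 distinct tours).
Excess = 85 − 79 = 6.

Excess over optimum: 6 km.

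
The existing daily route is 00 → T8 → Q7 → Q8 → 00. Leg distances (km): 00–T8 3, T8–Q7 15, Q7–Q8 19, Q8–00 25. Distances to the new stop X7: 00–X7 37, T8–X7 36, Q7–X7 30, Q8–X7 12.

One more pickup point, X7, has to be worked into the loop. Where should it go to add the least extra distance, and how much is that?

Adding 23 km by placing X7 on the Q7–Q8 leg.

Insertion cost between consecutive stops i–j is d(i,X7) + d(X7,j) − d(i,j):
  between 00 and T8: 37 + 36 − 3 = 70
  between T8 and Q7: 36 + 30 − 15 = 51
  between Q7 and Q8: 30 + 12 − 19 = 23
  between Q8 and 00: 12 + 37 − 25 = 24
Cheapest insertion is between Q7 and Q8, adding 23.
New total = 62 + 23 = 85.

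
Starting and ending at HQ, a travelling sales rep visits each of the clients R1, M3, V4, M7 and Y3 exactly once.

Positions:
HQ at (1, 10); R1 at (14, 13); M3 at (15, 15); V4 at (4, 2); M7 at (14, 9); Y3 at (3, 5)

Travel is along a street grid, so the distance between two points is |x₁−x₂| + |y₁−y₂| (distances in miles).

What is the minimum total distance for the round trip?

With 5 stops there are 5!/2 = 60 distinct round trips (a route and its reverse cost the same).
HQ → R1 → M3 → V4 → M7 → Y3 → HQ: 16+3+24+17+15+7 = 82
HQ → R1 → M3 → V4 → Y3 → M7 → HQ: 16+3+24+4+15+14 = 76
HQ → R1 → M3 → M7 → V4 → Y3 → HQ: 16+3+7+17+4+7 = 54
HQ → R1 → M3 → M7 → Y3 → V4 → HQ: 16+3+7+15+4+11 = 56
HQ → R1 → M3 → Y3 → V4 → M7 → HQ: 16+3+22+4+17+14 = 76
HQ → R1 → M3 → Y3 → M7 → V4 → HQ: 16+3+22+15+17+11 = 84
HQ → R1 → V4 → M3 → M7 → Y3 → HQ: 16+21+24+7+15+7 = 90
HQ → R1 → V4 → M3 → Y3 → M7 → HQ: 16+21+24+22+15+14 = 112
HQ → R1 → V4 → M7 → M3 → Y3 → HQ: 16+21+17+7+22+7 = 90
HQ → R1 → V4 → M7 → Y3 → M3 → HQ: 16+21+17+15+22+19 = 110
HQ → R1 → V4 → Y3 → M3 → M7 → HQ: 16+21+4+22+7+14 = 84
HQ → R1 → V4 → Y3 → M7 → M3 → HQ: 16+21+4+15+7+19 = 82
HQ → R1 → M7 → M3 → V4 → Y3 → HQ: 16+4+7+24+4+7 = 62
HQ → R1 → M7 → M3 → Y3 → V4 → HQ: 16+4+7+22+4+11 = 64
… (46 more)
The minimum is 54.
One optimal route: HQ → R1 → M3 → M7 → V4 → Y3 → HQ (or its reverse).

Shortest round trip = 54 miles.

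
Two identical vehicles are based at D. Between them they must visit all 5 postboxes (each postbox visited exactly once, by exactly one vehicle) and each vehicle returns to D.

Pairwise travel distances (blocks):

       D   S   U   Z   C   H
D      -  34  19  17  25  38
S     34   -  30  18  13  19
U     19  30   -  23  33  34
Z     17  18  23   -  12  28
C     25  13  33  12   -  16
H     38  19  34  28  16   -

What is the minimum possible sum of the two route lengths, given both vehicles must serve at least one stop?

Try each way of splitting the stops between the two vehicles (each non-empty) and, for each split, find the best tour for each vehicle:
  {S} + {U, Z, C, H}: 68 + 98 = 166
  {U} + {S, Z, C, H}: 38 + 95 = 133
  {S, U} + {Z, C, H}: 83 + 83 = 166
  {Z} + {S, U, C, H}: 34 + 109 = 143
  {S, Z} + {U, C, H}: 69 + 94 = 163
  {U, Z} + {S, C, H}: 59 + 94 = 153
  … (15 splits in total)
Best: vehicle 1 D → U → D = 38; vehicle 2 D → Z → S → H → C → D = 95; combined 133.

133 blocks — the smallest possible combined total.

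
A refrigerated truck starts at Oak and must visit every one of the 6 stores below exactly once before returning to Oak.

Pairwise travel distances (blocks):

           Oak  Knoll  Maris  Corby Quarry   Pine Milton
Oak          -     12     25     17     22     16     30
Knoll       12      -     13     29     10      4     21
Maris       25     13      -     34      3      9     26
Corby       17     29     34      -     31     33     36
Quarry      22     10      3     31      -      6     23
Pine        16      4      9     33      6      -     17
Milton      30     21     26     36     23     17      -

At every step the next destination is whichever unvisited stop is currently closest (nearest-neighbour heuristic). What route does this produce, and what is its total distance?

Total distance 104 blocks via the nearest-neighbour route Oak → Knoll → Pine → Quarry → Maris → Milton → Corby → Oak.

At Oak the remaining stops are Knoll 12, Pine 16, Corby 17, Quarry 22, Maris 25, Milton 30; go to Knoll.
At Knoll the remaining stops are Pine 4, Quarry 10, Maris 13, Milton 21, Corby 29; go to Pine.
At Pine the remaining stops are Quarry 6, Maris 9, Milton 17, Corby 33; go to Quarry.
At Quarry the remaining stops are Maris 3, Milton 23, Corby 31; go to Maris.
At Maris the remaining stops are Milton 26, Corby 34; go to Milton.
At Milton the remaining stops are Corby 36; go to Corby.
Return Corby→Oak: 17.
Total = 12 + 4 + 6 + 3 + 26 + 36 + 17 = 104.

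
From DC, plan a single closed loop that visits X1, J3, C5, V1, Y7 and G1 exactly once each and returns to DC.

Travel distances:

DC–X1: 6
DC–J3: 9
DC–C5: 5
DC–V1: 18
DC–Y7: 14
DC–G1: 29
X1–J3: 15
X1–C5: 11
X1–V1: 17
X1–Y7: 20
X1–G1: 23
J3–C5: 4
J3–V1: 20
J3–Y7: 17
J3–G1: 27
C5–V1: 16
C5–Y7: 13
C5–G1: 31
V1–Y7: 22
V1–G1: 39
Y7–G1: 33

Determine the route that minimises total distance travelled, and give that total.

There are 360 distinct closed tours to check (reversals are equivalent).
DC→X1→J3→C5→V1→Y7→G1→DC: 6+15+4+16+22+33+29 = 125
DC→X1→J3→C5→V1→G1→Y7→DC: 6+15+4+16+39+33+14 = 127
DC→X1→J3→C5→Y7→V1→G1→DC: 6+15+4+13+22+39+29 = 128
DC→X1→J3→C5→Y7→G1→V1→DC: 6+15+4+13+33+39+18 = 128
DC→X1→J3→C5→G1→V1→Y7→DC: 6+15+4+31+39+22+14 = 131
DC→X1→J3→C5→G1→Y7→V1→DC: 6+15+4+31+33+22+18 = 129
DC→X1→J3→V1→C5→Y7→G1→DC: 6+15+20+16+13+33+29 = 132
DC→X1→J3→V1→C5→G1→Y7→DC: 6+15+20+16+31+33+14 = 135
… (352 more)
DC→X1→G1→J3→C5→V1→Y7→DC: 6+23+27+4+16+22+14 = 112  ← best
The minimum is 112.
One optimal route: DC → X1 → G1 → J3 → C5 → V1 → Y7 → DC (or its reverse).

Minimum total distance: 112.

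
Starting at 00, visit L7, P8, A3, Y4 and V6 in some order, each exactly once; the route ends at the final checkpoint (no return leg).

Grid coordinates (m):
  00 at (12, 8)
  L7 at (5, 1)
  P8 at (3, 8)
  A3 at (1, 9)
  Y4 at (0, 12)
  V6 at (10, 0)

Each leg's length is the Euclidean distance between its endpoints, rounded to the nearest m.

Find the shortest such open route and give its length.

25 m — the minimum one-way total.

There are 5! = 120 possible orderings.
00 - L7 - P8 - A3 - Y4 - V6: 10+7+2+3+16 = 38
00 - L7 - P8 - A3 - V6 - Y4: 10+7+2+13+16 = 48
00 - L7 - P8 - Y4 - A3 - V6: 10+7+5+3+13 = 38
00 - L7 - P8 - Y4 - V6 - A3: 10+7+5+16+13 = 51
00 - L7 - P8 - V6 - A3 - Y4: 10+7+11+13+3 = 44
00 - L7 - P8 - V6 - Y4 - A3: 10+7+11+16+3 = 47
00 - L7 - A3 - P8 - Y4 - V6: 10+9+2+5+16 = 42
00 - L7 - A3 - P8 - V6 - Y4: 10+9+2+11+16 = 48
00 - L7 - A3 - Y4 - P8 - V6: 10+9+3+5+11 = 38
00 - L7 - A3 - Y4 - V6 - P8: 10+9+3+16+11 = 49
00 - L7 - A3 - V6 - P8 - Y4: 10+9+13+11+5 = 48
00 - L7 - A3 - V6 - Y4 - P8: 10+9+13+16+5 = 53
00 - L7 - Y4 - P8 - A3 - V6: 10+12+5+2+13 = 42
00 - L7 - Y4 - P8 - V6 - A3: 10+12+5+11+13 = 51
… (106 more)
00 - V6 - L7 - P8 - A3 - Y4: 8+5+7+2+3 = 25  ← best
The minimum is 25.
One shortest path: 00 → V6 → L7 → P8 → A3 → Y4.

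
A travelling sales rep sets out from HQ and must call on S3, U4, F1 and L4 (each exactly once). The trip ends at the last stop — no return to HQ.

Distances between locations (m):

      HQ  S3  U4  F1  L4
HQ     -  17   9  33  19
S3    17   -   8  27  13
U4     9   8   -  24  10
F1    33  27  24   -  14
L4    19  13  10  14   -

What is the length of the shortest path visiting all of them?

There are 4! = 24 possible orderings.
HQ→S3→U4→F1→L4: 17+8+24+14 = 63
HQ→S3→U4→L4→F1: 17+8+10+14 = 49
HQ→S3→F1→U4→L4: 17+27+24+10 = 78
HQ→S3→F1→L4→U4: 17+27+14+10 = 68
HQ→S3→L4→U4→F1: 17+13+10+24 = 64
HQ→S3→L4→F1→U4: 17+13+14+24 = 68
HQ→U4→S3→F1→L4: 9+8+27+14 = 58
HQ→U4→S3→L4→F1: 9+8+13+14 = 44
HQ→U4→F1→S3→L4: 9+24+27+13 = 73
HQ→U4→F1→L4→S3: 9+24+14+13 = 60
HQ→U4→L4→S3→F1: 9+10+13+27 = 59
HQ→U4→L4→F1→S3: 9+10+14+27 = 60
HQ→F1→S3→U4→L4: 33+27+8+10 = 78
HQ→F1→S3→L4→U4: 33+27+13+10 = 83
… (10 more)
The minimum is 44.
One shortest path: HQ → U4 → S3 → L4 → F1.

Minimum one-way distance = 44 m.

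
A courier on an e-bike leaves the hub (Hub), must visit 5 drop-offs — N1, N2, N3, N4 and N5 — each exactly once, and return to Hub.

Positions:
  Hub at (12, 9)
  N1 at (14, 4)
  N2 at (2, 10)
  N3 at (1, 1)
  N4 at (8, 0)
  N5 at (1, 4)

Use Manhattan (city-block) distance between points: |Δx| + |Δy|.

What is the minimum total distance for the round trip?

With 5 stops there are 5!/2 = 60 distinct round trips (a route and its reverse cost the same).
Hub-N1-N2-N3-N4-N5-Hub: 7+18+10+8+11+16 = 70
Hub-N1-N2-N3-N5-N4-Hub: 7+18+10+3+11+13 = 62
Hub-N1-N2-N4-N3-N5-Hub: 7+18+16+8+3+16 = 68
Hub-N1-N2-N4-N5-N3-Hub: 7+18+16+11+3+19 = 74
Hub-N1-N2-N5-N3-N4-Hub: 7+18+7+3+8+13 = 56
Hub-N1-N2-N5-N4-N3-Hub: 7+18+7+11+8+19 = 70
Hub-N1-N3-N2-N4-N5-Hub: 7+16+10+16+11+16 = 76
Hub-N1-N3-N2-N5-N4-Hub: 7+16+10+7+11+13 = 64
Hub-N1-N3-N4-N2-N5-Hub: 7+16+8+16+7+16 = 70
Hub-N1-N3-N4-N5-N2-Hub: 7+16+8+11+7+11 = 60
Hub-N1-N3-N5-N2-N4-Hub: 7+16+3+7+16+13 = 62
Hub-N1-N3-N5-N4-N2-Hub: 7+16+3+11+16+11 = 64
Hub-N1-N4-N2-N3-N5-Hub: 7+10+16+10+3+16 = 62
Hub-N1-N4-N2-N5-N3-Hub: 7+10+16+7+3+19 = 62
… (46 more)
Hub-N1-N4-N3-N5-N2-Hub: 7+10+8+3+7+11 = 46  ← best
The minimum is 46.
One optimal route: Hub → N1 → N4 → N3 → N5 → N2 → Hub (or its reverse).

Minimum total distance: 46.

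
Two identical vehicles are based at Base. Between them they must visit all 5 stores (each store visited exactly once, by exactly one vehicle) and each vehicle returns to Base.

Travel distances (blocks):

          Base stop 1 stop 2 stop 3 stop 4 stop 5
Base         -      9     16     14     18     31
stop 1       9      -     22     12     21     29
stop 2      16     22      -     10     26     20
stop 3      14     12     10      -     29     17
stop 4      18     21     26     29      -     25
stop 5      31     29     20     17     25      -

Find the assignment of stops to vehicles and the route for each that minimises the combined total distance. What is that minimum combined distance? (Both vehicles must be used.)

Minimum combined distance: 104 blocks.

Check every non-empty split of the stops between the two vehicles; for each half take its own optimal tour:
  {stop 1} + {stop 2, stop 3, stop 4, stop 5}: 18 + 86 = 104
  {stop 2} + {stop 1, stop 3, stop 4, stop 5}: 32 + 81 = 113
  {stop 1, stop 2} + {stop 3, stop 4, stop 5}: 47 + 74 = 121
  {stop 3} + {stop 1, stop 2, stop 4, stop 5}: 28 + 91 = 119
  {stop 1, stop 3} + {stop 2, stop 4, stop 5}: 35 + 79 = 114
  {stop 2, stop 3} + {stop 1, stop 4, stop 5}: 40 + 81 = 121
  … (15 splits in total)
Best: vehicle 1 Base → stop 1 → Base = 18; vehicle 2 Base → stop 2 → stop 3 → stop 5 → stop 4 → Base = 86; combined 104.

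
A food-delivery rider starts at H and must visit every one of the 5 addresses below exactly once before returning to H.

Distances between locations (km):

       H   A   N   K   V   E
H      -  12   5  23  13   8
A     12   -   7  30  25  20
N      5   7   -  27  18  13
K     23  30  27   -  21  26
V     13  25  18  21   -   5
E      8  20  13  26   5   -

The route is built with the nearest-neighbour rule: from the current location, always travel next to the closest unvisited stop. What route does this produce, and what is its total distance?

From H: distances to unvisited — N=5, E=8, A=12, V=13, K=23. Nearest is N (5).
From N: distances to unvisited — A=7, E=13, V=18, K=27. Nearest is A (7).
From A: distances to unvisited — E=20, V=25, K=30. Nearest is E (20).
From E: distances to unvisited — V=5, K=26. Nearest is V (5).
From V: distances to unvisited — K=21. Nearest is K (21).
Return K→H: 23.
Total = 5 + 7 + 20 + 5 + 21 + 23 = 81.

81 km along H → N → A → E → V → K → H.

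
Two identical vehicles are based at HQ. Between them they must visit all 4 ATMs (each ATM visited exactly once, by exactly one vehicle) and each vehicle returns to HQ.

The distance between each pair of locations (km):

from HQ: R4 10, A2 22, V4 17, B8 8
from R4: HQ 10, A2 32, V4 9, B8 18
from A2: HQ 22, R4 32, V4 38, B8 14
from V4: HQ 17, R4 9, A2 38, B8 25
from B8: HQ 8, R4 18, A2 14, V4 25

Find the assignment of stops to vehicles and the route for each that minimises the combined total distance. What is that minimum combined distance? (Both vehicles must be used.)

Try each way of splitting the stops between the two vehicles (each non-empty) and, for each split, find the best tour for each vehicle:
  {R4} + {A2, V4, B8}: 20 + 77 = 97
  {A2} + {R4, V4, B8}: 44 + 52 = 96
  {R4, A2} + {V4, B8}: 64 + 50 = 114
  {V4} + {R4, A2, B8}: 34 + 64 = 98
  {R4, V4} + {A2, B8}: 36 + 44 = 80
  {A2, V4} + {R4, B8}: 77 + 36 = 113
  … (7 splits in total)
Best: vehicle 1 HQ → R4 → V4 → HQ = 36; vehicle 2 HQ → A2 → B8 → HQ = 44; combined 80.

80 km — the smallest possible combined total.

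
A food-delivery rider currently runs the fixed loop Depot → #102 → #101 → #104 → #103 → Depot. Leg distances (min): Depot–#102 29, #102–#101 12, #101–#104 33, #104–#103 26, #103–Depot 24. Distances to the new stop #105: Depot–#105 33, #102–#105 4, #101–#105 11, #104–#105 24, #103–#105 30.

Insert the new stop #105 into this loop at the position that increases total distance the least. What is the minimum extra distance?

Insertion cost between consecutive stops i–j is d(i,#105) + d(#105,j) − d(i,j):
  between Depot and #102: 33 + 4 − 29 = 8
  between #102 and #101: 4 + 11 − 12 = 3
  between #101 and #104: 11 + 24 − 33 = 2
  between #104 and #103: 24 + 30 − 26 = 28
  between #103 and Depot: 30 + 33 − 24 = 39
Cheapest insertion is between #101 and #104, adding 2.
New total = 124 + 2 = 126.

Minimum extra distance: 2 min, inserting #105 between #101 and #104.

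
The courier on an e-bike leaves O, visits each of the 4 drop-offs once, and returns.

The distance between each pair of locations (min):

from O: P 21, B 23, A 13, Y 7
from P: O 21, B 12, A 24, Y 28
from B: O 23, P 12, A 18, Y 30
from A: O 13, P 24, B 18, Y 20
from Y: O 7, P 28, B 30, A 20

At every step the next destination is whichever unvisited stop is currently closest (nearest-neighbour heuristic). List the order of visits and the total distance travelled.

78 min along O → Y → A → B → P → O.

At O the remaining stops are Y 7, A 13, P 21, B 23; go to Y.
At Y the remaining stops are A 20, P 28, B 30; go to A.
At A the remaining stops are B 18, P 24; go to B.
At B the remaining stops are P 12; go to P.
Return P→O: 21.
Total = 7 + 20 + 18 + 12 + 21 = 78.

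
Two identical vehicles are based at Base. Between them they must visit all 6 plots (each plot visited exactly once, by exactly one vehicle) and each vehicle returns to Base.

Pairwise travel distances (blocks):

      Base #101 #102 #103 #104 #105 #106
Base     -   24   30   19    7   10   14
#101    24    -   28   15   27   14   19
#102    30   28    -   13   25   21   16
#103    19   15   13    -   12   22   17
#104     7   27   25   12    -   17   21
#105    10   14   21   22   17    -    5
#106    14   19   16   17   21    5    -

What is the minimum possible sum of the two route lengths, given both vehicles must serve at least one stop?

There are 2^5 − 1 = 31 ways to divide the 6 stops into two non-empty groups. For each, the best each vehicle can do is its own shortest tour through its group:
  {#101} + {#102, #103, #104, #105, #106}: 48 + 63 = 111
  {#102} + {#101, #103, #104, #105, #106}: 60 + 67 = 127
  {#101, #102} + {#103, #104, #105, #106}: 82 + 51 = 133
  {#103} + {#101, #102, #104, #105, #106}: 38 + 91 = 129
  {#101, #103} + {#102, #104, #105, #106}: 58 + 63 = 121
  {#102, #103} + {#101, #104, #105, #106}: 62 + 67 = 129
  … (31 splits in total)
  {#104} + {#101, #102, #103, #105, #106}: 14 + 82 = 96  ← best
Best: vehicle 1 Base → #104 → Base = 14; vehicle 2 Base → #105 → #101 → #103 → #102 → #106 → Base = 82; combined 96.

96 blocks — the smallest possible combined total.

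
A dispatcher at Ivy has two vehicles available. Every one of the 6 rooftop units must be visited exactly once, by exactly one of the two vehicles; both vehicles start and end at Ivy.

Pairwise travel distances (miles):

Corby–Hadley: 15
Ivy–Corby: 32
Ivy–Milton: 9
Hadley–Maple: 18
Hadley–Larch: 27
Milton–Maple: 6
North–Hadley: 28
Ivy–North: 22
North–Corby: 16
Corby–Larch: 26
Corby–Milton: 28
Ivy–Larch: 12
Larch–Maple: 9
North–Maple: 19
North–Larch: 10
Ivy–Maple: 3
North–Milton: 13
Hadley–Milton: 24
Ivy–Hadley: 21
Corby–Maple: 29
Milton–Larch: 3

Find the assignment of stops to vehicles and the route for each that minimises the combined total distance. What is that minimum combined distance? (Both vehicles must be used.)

Minimum combined distance: 80 miles.

Try each way of splitting the stops between the two vehicles (each non-empty) and, for each split, find the best tour for each vehicle:
  {North} + {Corby, Hadley, Milton, Larch, Maple}: 44 + 74 = 118
  {Corby} + {North, Hadley, Milton, Larch, Maple}: 64 + 71 = 135
  {North, Corby} + {Hadley, Milton, Larch, Maple}: 70 + 60 = 130
  {Hadley} + {North, Corby, Milton, Larch, Maple}: 42 + 70 = 112
  {North, Hadley} + {Corby, Milton, Larch, Maple}: 71 + 70 = 141
  {Corby, Hadley} + {North, Milton, Larch, Maple}: 68 + 44 = 112
  … (31 splits in total)
  {North, Corby, Hadley, Milton, Larch} + {Maple}: 74 + 6 = 80  ← best
Best: vehicle 1 Ivy → Hadley → Corby → North → Larch → Milton → Ivy = 74; vehicle 2 Ivy → Maple → Ivy = 6; combined 80.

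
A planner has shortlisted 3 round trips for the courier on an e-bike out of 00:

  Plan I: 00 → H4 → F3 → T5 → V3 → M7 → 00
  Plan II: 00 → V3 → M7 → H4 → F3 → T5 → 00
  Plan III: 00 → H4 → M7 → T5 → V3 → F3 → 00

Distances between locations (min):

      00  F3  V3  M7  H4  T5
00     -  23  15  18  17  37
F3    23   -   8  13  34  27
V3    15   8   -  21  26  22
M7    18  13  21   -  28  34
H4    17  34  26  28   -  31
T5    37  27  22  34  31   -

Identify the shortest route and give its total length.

Plan I: 17 + 34 + 27 + 22 + 21 + 18 = 139
Plan II: 15 + 21 + 28 + 34 + 27 + 37 = 162
Plan III: 17 + 28 + 34 + 22 + 8 + 23 = 132

Shortest is Plan III, total 132 min.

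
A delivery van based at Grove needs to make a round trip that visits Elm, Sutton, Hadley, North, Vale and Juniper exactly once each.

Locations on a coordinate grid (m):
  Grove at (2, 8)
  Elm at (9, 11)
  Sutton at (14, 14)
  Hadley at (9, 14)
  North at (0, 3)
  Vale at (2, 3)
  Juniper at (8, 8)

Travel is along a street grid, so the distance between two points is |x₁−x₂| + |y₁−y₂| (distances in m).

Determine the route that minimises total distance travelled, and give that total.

50 m — the shortest possible round trip.

There are 360 distinct closed tours to check (reversals are equivalent).
Grove→Elm→Sutton→Hadley→North→Vale→Juniper→Grove: 10+8+5+20+2+11+6 = 62
Grove→Elm→Sutton→Hadley→North→Juniper→Vale→Grove: 10+8+5+20+13+11+5 = 72
Grove→Elm→Sutton→Hadley→Vale→North→Juniper→Grove: 10+8+5+18+2+13+6 = 62
Grove→Elm→Sutton→Hadley→Vale→Juniper→North→Grove: 10+8+5+18+11+13+7 = 72
Grove→Elm→Sutton→Hadley→Juniper→North→Vale→Grove: 10+8+5+7+13+2+5 = 50
Grove→Elm→Sutton→Hadley→Juniper→Vale→North→Grove: 10+8+5+7+11+2+7 = 50
Grove→Elm→Sutton→North→Hadley→Vale→Juniper→Grove: 10+8+25+20+18+11+6 = 98
Grove→Elm→Sutton→North→Hadley→Juniper→Vale→Grove: 10+8+25+20+7+11+5 = 86
… (352 more)
The minimum is 50.
One optimal route: Grove → Elm → Sutton → Hadley → Juniper → North → Vale → Grove (or its reverse).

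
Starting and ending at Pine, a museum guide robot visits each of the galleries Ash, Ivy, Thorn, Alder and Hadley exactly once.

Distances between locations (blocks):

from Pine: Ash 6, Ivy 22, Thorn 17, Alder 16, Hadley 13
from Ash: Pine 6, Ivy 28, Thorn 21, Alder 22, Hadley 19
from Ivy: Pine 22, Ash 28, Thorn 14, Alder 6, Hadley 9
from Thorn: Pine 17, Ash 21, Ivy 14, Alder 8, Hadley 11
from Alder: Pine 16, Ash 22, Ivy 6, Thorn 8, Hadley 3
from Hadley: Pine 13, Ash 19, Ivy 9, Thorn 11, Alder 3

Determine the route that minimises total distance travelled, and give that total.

Minimum total distance: 63 blocks.

There are 60 distinct closed tours to check (reversals are equivalent).
Pine→Ash→Ivy→Thorn→Alder→Hadley→Pine: 6+28+14+8+3+13 = 72
Pine→Ash→Ivy→Thorn→Hadley→Alder→Pine: 6+28+14+11+3+16 = 78
Pine→Ash→Ivy→Alder→Thorn→Hadley→Pine: 6+28+6+8+11+13 = 72
Pine→Ash→Ivy→Alder→Hadley→Thorn→Pine: 6+28+6+3+11+17 = 71
Pine→Ash→Ivy→Hadley→Thorn→Alder→Pine: 6+28+9+11+8+16 = 78
Pine→Ash→Ivy→Hadley→Alder→Thorn→Pine: 6+28+9+3+8+17 = 71
Pine→Ash→Thorn→Ivy→Alder→Hadley→Pine: 6+21+14+6+3+13 = 63
Pine→Ash→Thorn→Ivy→Hadley→Alder→Pine: 6+21+14+9+3+16 = 69
Pine→Ash→Thorn→Alder→Ivy→Hadley→Pine: 6+21+8+6+9+13 = 63
Pine→Ash→Thorn→Alder→Hadley→Ivy→Pine: 6+21+8+3+9+22 = 69
Pine→Ash→Thorn→Hadley→Ivy→Alder→Pine: 6+21+11+9+6+16 = 69
Pine→Ash→Thorn→Hadley→Alder→Ivy→Pine: 6+21+11+3+6+22 = 69
Pine→Ash→Alder→Ivy→Thorn→Hadley→Pine: 6+22+6+14+11+13 = 72
Pine→Ash→Alder→Ivy→Hadley→Thorn→Pine: 6+22+6+9+11+17 = 71
… (46 more)
The minimum is 63.
One optimal route: Pine → Ash → Thorn → Ivy → Alder → Hadley → Pine (or its reverse).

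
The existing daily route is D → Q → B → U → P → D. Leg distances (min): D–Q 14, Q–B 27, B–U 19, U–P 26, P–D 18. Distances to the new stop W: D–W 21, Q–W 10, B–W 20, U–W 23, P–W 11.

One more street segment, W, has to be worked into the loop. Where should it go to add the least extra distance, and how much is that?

Adding 3 min by placing W on the Q–B leg.

Insertion cost between consecutive stops i–j is d(i,W) + d(W,j) − d(i,j):
  between D and Q: 21 + 10 − 14 = 17
  between Q and B: 10 + 20 − 27 = 3
  between B and U: 20 + 23 − 19 = 24
  between U and P: 23 + 11 − 26 = 8
  between P and D: 11 + 21 − 18 = 14
Cheapest insertion is between Q and B, adding 3.
New total = 104 + 3 = 107.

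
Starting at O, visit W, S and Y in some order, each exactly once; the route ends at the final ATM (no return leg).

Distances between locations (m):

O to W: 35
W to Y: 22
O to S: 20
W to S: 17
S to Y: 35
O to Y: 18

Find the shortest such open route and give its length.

There are 3! = 6 possible orderings.
O→W→S→Y: 35+17+35 = 87
O→W→Y→S: 35+22+35 = 92
O→S→W→Y: 20+17+22 = 59
O→S→Y→W: 20+35+22 = 77
O→Y→W→S: 18+22+17 = 57
O→Y→S→W: 18+35+17 = 70
The minimum is 57.
One shortest path: O → Y → W → S.

Minimum one-way distance = 57 m.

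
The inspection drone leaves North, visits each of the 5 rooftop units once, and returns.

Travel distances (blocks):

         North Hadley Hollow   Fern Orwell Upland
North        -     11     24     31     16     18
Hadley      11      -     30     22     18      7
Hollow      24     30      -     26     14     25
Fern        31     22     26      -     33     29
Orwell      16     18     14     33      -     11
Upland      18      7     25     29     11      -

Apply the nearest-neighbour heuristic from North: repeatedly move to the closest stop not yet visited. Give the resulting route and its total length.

At North the remaining stops are Hadley 11, Orwell 16, Upland 18, Hollow 24, Fern 31; go to Hadley.
At Hadley the remaining stops are Upland 7, Orwell 18, Fern 22, Hollow 30; go to Upland.
At Upland the remaining stops are Orwell 11, Hollow 25, Fern 29; go to Orwell.
At Orwell the remaining stops are Hollow 14, Fern 33; go to Hollow.
At Hollow the remaining stops are Fern 26; go to Fern.
Return Fern→North: 31.
Total = 11 + 7 + 11 + 14 + 26 + 31 = 100.

Nearest-neighbour total = 100 blocks; route North → Hadley → Upland → Orwell → Hollow → Fern → North.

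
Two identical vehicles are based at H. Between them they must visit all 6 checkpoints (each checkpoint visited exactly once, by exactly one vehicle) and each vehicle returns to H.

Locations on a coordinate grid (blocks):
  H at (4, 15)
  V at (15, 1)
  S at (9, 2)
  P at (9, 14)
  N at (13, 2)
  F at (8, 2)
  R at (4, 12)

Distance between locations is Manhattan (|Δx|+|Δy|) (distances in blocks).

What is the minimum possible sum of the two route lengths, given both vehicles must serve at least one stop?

Minimum combined distance: 56 blocks.

Try each way of splitting the stops between the two vehicles (each non-empty) and, for each split, find the best tour for each vehicle:
  {V} + {S, P, N, F, R}: 50 + 44 = 94
  {S} + {V, P, N, F, R}: 36 + 50 = 86
  {V, S} + {P, N, F, R}: 50 + 44 = 94
  {P} + {V, S, N, F, R}: 12 + 50 = 62
  {V, P} + {S, N, F, R}: 50 + 44 = 94
  {S, P} + {V, N, F, R}: 36 + 50 = 86
  … (31 splits in total)
  {V, S, P, N, F} + {R}: 50 + 6 = 56  ← best
Best: vehicle 1 H → P → V → N → S → F → H = 50; vehicle 2 H → R → H = 6; combined 56.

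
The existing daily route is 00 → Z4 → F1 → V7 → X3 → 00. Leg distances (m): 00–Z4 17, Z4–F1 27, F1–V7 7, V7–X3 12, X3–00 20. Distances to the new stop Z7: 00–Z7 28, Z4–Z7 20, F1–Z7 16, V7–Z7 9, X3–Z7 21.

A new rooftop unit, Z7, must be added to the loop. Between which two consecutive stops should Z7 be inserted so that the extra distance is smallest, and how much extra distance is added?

+9 m — insert Z7 between Z4 and F1.

Insertion cost between consecutive stops i–j is d(i,Z7) + d(Z7,j) − d(i,j):
  between 00 and Z4: 28 + 20 − 17 = 31
  between Z4 and F1: 20 + 16 − 27 = 9
  between F1 and V7: 16 + 9 − 7 = 18
  between V7 and X3: 9 + 21 − 12 = 18
  between X3 and 00: 21 + 28 − 20 = 29
Cheapest insertion is between Z4 and F1, adding 9.
New total = 83 + 9 = 92.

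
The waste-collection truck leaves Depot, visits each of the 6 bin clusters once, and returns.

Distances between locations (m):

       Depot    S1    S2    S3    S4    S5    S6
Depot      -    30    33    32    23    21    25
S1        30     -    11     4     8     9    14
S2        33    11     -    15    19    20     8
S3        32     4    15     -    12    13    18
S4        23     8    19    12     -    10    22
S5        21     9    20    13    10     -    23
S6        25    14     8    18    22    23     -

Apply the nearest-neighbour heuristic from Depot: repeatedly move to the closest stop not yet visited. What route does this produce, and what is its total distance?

At Depot the remaining stops are S5 21, S4 23, S6 25, S1 30, S3 32, S2 33; go to S5.
At S5 the remaining stops are S1 9, S4 10, S3 13, S2 20, S6 23; go to S1.
At S1 the remaining stops are S3 4, S4 8, S2 11, S6 14; go to S3.
At S3 the remaining stops are S4 12, S2 15, S6 18; go to S4.
At S4 the remaining stops are S2 19, S6 22; go to S2.
At S2 the remaining stops are S6 8; go to S6.
Return S6→Depot: 25.
Total = 21 + 9 + 4 + 12 + 19 + 8 + 25 = 98.

Nearest-neighbour total = 98 m; route Depot → S5 → S1 → S3 → S4 → S2 → S6 → Depot.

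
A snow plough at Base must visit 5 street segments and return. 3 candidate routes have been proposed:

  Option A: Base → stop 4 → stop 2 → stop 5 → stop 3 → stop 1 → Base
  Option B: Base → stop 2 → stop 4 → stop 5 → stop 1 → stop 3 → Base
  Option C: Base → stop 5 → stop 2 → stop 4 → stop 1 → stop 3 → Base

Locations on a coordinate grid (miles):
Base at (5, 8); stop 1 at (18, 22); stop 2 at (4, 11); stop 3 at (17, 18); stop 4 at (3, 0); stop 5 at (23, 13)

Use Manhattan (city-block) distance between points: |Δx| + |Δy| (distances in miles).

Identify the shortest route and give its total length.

86 miles — Option A is the shortest.

Option A: 10 + 12 + 21 + 11 + 5 + 27 = 86
Option B: 4 + 12 + 33 + 14 + 5 + 22 = 90
Option C: 23 + 21 + 12 + 37 + 5 + 22 = 120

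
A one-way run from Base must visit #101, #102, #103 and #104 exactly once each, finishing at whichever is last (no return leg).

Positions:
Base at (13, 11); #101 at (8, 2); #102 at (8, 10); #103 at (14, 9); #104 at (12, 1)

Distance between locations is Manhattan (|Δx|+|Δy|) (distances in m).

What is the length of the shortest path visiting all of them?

There are 4! = 24 possible orderings.
Base → #101 → #102 → #103 → #104: 14+8+7+10 = 39
Base → #101 → #102 → #104 → #103: 14+8+13+10 = 45
Base → #101 → #103 → #102 → #104: 14+13+7+13 = 47
Base → #101 → #103 → #104 → #102: 14+13+10+13 = 50
Base → #101 → #104 → #102 → #103: 14+5+13+7 = 39
Base → #101 → #104 → #103 → #102: 14+5+10+7 = 36
Base → #102 → #101 → #103 → #104: 6+8+13+10 = 37
Base → #102 → #101 → #104 → #103: 6+8+5+10 = 29
Base → #102 → #103 → #101 → #104: 6+7+13+5 = 31
Base → #102 → #103 → #104 → #101: 6+7+10+5 = 28
Base → #102 → #104 → #101 → #103: 6+13+5+13 = 37
Base → #102 → #104 → #103 → #101: 6+13+10+13 = 42
Base → #103 → #101 → #102 → #104: 3+13+8+13 = 37
Base → #103 → #101 → #104 → #102: 3+13+5+13 = 34
… (10 more)
Base → #103 → #102 → #101 → #104: 3+7+8+5 = 23  ← best
The minimum is 23.
One shortest path: Base → #103 → #102 → #101 → #104.

23 m — the minimum one-way total.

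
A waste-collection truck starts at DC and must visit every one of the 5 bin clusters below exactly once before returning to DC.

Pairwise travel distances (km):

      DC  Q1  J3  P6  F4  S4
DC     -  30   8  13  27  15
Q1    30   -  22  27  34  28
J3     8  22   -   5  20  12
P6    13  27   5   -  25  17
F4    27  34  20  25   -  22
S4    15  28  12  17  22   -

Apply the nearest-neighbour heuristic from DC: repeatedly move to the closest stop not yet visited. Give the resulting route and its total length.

Total distance 116 km via the nearest-neighbour route DC → J3 → P6 → S4 → F4 → Q1 → DC.

At DC the remaining stops are J3 8, P6 13, S4 15, F4 27, Q1 30; go to J3.
At J3 the remaining stops are P6 5, S4 12, F4 20, Q1 22; go to P6.
At P6 the remaining stops are S4 17, F4 25, Q1 27; go to S4.
At S4 the remaining stops are F4 22, Q1 28; go to F4.
At F4 the remaining stops are Q1 34; go to Q1.
Return Q1→DC: 30.
Total = 8 + 5 + 17 + 22 + 34 + 30 = 116.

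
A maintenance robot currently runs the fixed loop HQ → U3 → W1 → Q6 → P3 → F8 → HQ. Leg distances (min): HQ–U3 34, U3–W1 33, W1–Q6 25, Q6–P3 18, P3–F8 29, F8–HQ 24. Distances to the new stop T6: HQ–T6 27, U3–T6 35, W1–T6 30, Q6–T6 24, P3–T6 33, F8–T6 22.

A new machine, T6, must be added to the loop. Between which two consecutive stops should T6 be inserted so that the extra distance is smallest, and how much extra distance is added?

+25 min — insert T6 between F8 and HQ.

Insertion cost between consecutive stops i–j is d(i,T6) + d(T6,j) − d(i,j):
  between HQ and U3: 27 + 35 − 34 = 28
  between U3 and W1: 35 + 30 − 33 = 32
  between W1 and Q6: 30 + 24 − 25 = 29
  between Q6 and P3: 24 + 33 − 18 = 39
  between P3 and F8: 33 + 22 − 29 = 26
  between F8 and HQ: 22 + 27 − 24 = 25
Cheapest insertion is between F8 and HQ, adding 25.
New total = 163 + 25 = 188.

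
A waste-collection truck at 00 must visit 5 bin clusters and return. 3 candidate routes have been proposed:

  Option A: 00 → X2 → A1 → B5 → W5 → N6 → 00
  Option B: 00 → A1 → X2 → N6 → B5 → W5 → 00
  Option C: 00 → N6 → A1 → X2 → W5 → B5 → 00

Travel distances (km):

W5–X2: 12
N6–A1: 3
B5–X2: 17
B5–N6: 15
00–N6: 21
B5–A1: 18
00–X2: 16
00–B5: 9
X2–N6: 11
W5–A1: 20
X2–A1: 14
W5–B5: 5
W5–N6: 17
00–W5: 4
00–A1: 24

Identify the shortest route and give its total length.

Option A: 16 + 14 + 18 + 5 + 17 + 21 = 91
Option B: 24 + 14 + 11 + 15 + 5 + 4 = 73
Option C: 21 + 3 + 14 + 12 + 5 + 9 = 64

64 km — Option C is the shortest.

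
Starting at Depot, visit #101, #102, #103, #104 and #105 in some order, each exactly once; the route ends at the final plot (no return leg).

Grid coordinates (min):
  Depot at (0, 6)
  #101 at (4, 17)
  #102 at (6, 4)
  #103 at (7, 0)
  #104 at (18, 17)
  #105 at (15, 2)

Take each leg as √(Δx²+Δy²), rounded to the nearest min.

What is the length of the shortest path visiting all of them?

There are 5! = 120 possible orderings.
Depot→#101→#102→#103→#104→#105: 12+13+4+20+15 = 64
Depot→#101→#102→#103→#105→#104: 12+13+4+8+15 = 52
Depot→#101→#102→#104→#103→#105: 12+13+18+20+8 = 71
Depot→#101→#102→#104→#105→#103: 12+13+18+15+8 = 66
Depot→#101→#102→#105→#103→#104: 12+13+9+8+20 = 62
Depot→#101→#102→#105→#104→#103: 12+13+9+15+20 = 69
Depot→#101→#103→#102→#104→#105: 12+17+4+18+15 = 66
Depot→#101→#103→#102→#105→#104: 12+17+4+9+15 = 57
Depot→#101→#103→#104→#102→#105: 12+17+20+18+9 = 76
Depot→#101→#103→#104→#105→#102: 12+17+20+15+9 = 73
Depot→#101→#103→#105→#102→#104: 12+17+8+9+18 = 64
Depot→#101→#103→#105→#104→#102: 12+17+8+15+18 = 70
Depot→#101→#104→#102→#103→#105: 12+14+18+4+8 = 56
Depot→#101→#104→#102→#105→#103: 12+14+18+9+8 = 61
… (106 more)
Depot→#102→#103→#105→#104→#101: 6+4+8+15+14 = 47  ← best
The minimum is 47.
One shortest path: Depot → #102 → #103 → #105 → #104 → #101.

Minimum one-way distance = 47 min.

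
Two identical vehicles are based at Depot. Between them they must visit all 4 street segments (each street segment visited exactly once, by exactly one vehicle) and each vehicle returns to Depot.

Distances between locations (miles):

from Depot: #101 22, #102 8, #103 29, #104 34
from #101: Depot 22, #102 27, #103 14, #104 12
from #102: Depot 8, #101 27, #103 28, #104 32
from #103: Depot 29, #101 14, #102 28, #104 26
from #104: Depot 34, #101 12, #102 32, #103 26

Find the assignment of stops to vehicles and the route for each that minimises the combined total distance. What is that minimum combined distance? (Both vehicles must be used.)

105 miles — the smallest possible combined total.

There are 2^3 − 1 = 7 ways to divide the 4 stops into two non-empty groups. For each, the best each vehicle can do is its own shortest tour through its group:
  {#101} + {#102, #103, #104}: 44 + 95 = 139
  {#102} + {#101, #103, #104}: 16 + 89 = 105
  {#101, #102} + {#103, #104}: 57 + 89 = 146
  {#103} + {#101, #102, #104}: 58 + 74 = 132
  {#101, #103} + {#102, #104}: 65 + 74 = 139
  {#102, #103} + {#101, #104}: 65 + 68 = 133
  … (7 splits in total)
Best: vehicle 1 Depot → #102 → Depot = 16; vehicle 2 Depot → #101 → #104 → #103 → Depot = 89; combined 105.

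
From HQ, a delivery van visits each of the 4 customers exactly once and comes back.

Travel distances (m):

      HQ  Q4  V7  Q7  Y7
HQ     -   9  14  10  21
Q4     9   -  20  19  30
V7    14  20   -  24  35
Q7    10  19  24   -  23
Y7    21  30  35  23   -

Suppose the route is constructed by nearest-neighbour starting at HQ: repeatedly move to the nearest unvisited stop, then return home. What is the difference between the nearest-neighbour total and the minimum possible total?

Excess over optimum: 3 m.

HQ: Q4=9, Q7=10, V7=14, Y7=21 ⇒ Q4
Q4: Q7=19, V7=20, Y7=30 ⇒ Q7
Q7: Y7=23, V7=24 ⇒ Y7
Y7: V7=35 ⇒ V7
NN route HQ → Q4 → Q7 → Y7 → V7 → HQ costs 100.
Optimal: HQ → Q4 → V7 → Q7 → Y7 → HQ costs 97 (by enumerating all 12 distinct tours).
Excess = 100 − 97 = 3.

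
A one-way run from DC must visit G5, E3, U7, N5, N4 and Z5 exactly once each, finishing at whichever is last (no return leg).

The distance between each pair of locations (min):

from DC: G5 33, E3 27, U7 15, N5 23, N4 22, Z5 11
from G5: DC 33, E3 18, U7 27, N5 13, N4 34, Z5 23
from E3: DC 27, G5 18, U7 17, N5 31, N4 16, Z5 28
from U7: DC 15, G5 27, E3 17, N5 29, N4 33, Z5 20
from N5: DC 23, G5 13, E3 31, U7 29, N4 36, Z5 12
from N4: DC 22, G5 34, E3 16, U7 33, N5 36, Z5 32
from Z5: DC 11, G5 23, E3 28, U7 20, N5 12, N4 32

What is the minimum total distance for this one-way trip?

Minimum one-way distance = 94 min.

There are 6! = 720 possible orderings.
DC→G5→E3→U7→N5→N4→Z5: 33+18+17+29+36+32 = 165
DC→G5→E3→U7→N5→Z5→N4: 33+18+17+29+12+32 = 141
DC→G5→E3→U7→N4→N5→Z5: 33+18+17+33+36+12 = 149
DC→G5→E3→U7→N4→Z5→N5: 33+18+17+33+32+12 = 145
DC→G5→E3→U7→Z5→N5→N4: 33+18+17+20+12+36 = 136
DC→G5→E3→U7→Z5→N4→N5: 33+18+17+20+32+36 = 156
DC→G5→E3→N5→U7→N4→Z5: 33+18+31+29+33+32 = 176
DC→G5→E3→N5→U7→Z5→N4: 33+18+31+29+20+32 = 163
… (712 more)
DC→U7→Z5→N5→G5→E3→N4: 15+20+12+13+18+16 = 94  ← best
The minimum is 94.
One shortest path: DC → U7 → Z5 → N5 → G5 → E3 → N4.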